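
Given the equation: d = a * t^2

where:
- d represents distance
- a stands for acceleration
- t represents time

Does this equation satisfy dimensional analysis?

Yes

d (distance) has dimensions [L].
a (acceleration) has dimensions [L T^-2].
t (time) has dimensions [T].

Left side: [L]
Right side: [L]

Both sides have the same dimensions, so the equation is dimensionally consistent.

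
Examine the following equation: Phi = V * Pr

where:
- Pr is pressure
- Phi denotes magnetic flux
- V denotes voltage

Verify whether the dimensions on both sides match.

No

Pr (pressure) has dimensions [L^-1 M T^-2].
Phi (magnetic flux) has dimensions [I^-1 L^2 M T^-2].
V (voltage) has dimensions [I^-1 L^2 M T^-3].

Left side: [I^-1 L^2 M T^-2]
Right side: [I^-1 L M^2 T^-5]

The two sides have different dimensions, so the equation is NOT dimensionally consistent.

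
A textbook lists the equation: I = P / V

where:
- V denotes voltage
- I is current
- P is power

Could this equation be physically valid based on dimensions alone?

Yes

V (voltage) has dimensions [I^-1 L^2 M T^-3].
I (current) has dimensions [I].
P (power) has dimensions [L^2 M T^-3].

Left side: [I]
Right side: [I]

Both sides have the same dimensions, so the equation is dimensionally consistent.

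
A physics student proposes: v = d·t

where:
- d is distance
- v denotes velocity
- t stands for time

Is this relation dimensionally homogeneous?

No

d (distance) has dimensions [L].
v (velocity) has dimensions [L T^-1].
t (time) has dimensions [T].

Left side: [L T^-1]
Right side: [L T]

The two sides have different dimensions, so the equation is NOT dimensionally consistent.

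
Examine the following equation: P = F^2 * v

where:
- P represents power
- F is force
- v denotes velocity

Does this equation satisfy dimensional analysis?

No

P (power) has dimensions [L^2 M T^-3].
F (force) has dimensions [L M T^-2].
v (velocity) has dimensions [L T^-1].

Left side: [L^2 M T^-3]
Right side: [L^3 M^2 T^-5]

The two sides have different dimensions, so the equation is NOT dimensionally consistent.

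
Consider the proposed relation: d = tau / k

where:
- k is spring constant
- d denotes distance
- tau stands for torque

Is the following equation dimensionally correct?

No

k (spring constant) has dimensions [M T^-2].
d (distance) has dimensions [L].
tau (torque) has dimensions [L^2 M T^-2].

Left side: [L]
Right side: [L^2]

The two sides have different dimensions, so the equation is NOT dimensionally consistent.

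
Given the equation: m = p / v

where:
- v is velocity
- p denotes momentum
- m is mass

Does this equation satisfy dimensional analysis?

Yes

v (velocity) has dimensions [L T^-1].
p (momentum) has dimensions [L M T^-1].
m (mass) has dimensions [M].

Left side: [M]
Right side: [M]

Both sides have the same dimensions, so the equation is dimensionally consistent.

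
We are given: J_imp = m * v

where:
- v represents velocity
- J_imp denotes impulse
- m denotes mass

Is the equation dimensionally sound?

Yes

v (velocity) has dimensions [L T^-1].
J_imp (impulse) has dimensions [L M T^-1].
m (mass) has dimensions [M].

Left side: [L M T^-1]
Right side: [L M T^-1]

Both sides have the same dimensions, so the equation is dimensionally consistent.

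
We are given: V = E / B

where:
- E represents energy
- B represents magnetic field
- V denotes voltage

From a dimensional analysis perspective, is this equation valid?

No

E (energy) has dimensions [L^2 M T^-2].
B (magnetic field) has dimensions [I^-1 M T^-2].
V (voltage) has dimensions [I^-1 L^2 M T^-3].

Left side: [I^-1 L^2 M T^-3]
Right side: [I L^2]

The two sides have different dimensions, so the equation is NOT dimensionally consistent.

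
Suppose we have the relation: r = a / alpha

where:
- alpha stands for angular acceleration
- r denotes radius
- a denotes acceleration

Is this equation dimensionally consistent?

Yes

alpha (angular acceleration) has dimensions [T^-2].
r (radius) has dimensions [L].
a (acceleration) has dimensions [L T^-2].

Left side: [L]
Right side: [L]

Both sides have the same dimensions, so the equation is dimensionally consistent.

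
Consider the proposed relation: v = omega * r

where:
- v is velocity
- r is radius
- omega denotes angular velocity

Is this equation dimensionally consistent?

Yes

v (velocity) has dimensions [L T^-1].
r (radius) has dimensions [L].
omega (angular velocity) has dimensions [T^-1].

Left side: [L T^-1]
Right side: [L T^-1]

Both sides have the same dimensions, so the equation is dimensionally consistent.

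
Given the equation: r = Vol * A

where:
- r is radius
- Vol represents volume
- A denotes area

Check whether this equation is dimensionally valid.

No

r (radius) has dimensions [L].
Vol (volume) has dimensions [L^3].
A (area) has dimensions [L^2].

Left side: [L]
Right side: [L^5]

The two sides have different dimensions, so the equation is NOT dimensionally consistent.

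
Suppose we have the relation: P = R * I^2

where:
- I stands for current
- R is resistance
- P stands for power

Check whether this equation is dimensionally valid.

Yes

I (current) has dimensions [I].
R (resistance) has dimensions [I^-2 L^2 M T^-3].
P (power) has dimensions [L^2 M T^-3].

Left side: [L^2 M T^-3]
Right side: [L^2 M T^-3]

Both sides have the same dimensions, so the equation is dimensionally consistent.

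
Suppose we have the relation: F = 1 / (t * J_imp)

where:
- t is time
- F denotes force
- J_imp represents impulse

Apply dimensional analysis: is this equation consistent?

No

t (time) has dimensions [T].
F (force) has dimensions [L M T^-2].
J_imp (impulse) has dimensions [L M T^-1].

Left side: [L M T^-2]
Right side: [L^-1 M^-1]

The two sides have different dimensions, so the equation is NOT dimensionally consistent.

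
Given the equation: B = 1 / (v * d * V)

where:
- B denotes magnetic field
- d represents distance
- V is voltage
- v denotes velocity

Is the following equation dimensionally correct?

No

B (magnetic field) has dimensions [I^-1 M T^-2].
d (distance) has dimensions [L].
V (voltage) has dimensions [I^-1 L^2 M T^-3].
v (velocity) has dimensions [L T^-1].

Left side: [I^-1 M T^-2]
Right side: [I L^-4 M^-1 T^4]

The two sides have different dimensions, so the equation is NOT dimensionally consistent.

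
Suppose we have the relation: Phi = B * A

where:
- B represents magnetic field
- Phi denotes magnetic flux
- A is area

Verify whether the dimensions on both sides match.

Yes

B (magnetic field) has dimensions [I^-1 M T^-2].
Phi (magnetic flux) has dimensions [I^-1 L^2 M T^-2].
A (area) has dimensions [L^2].

Left side: [I^-1 L^2 M T^-2]
Right side: [I^-1 L^2 M T^-2]

Both sides have the same dimensions, so the equation is dimensionally consistent.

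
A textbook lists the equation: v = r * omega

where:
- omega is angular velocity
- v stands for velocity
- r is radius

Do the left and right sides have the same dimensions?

Yes

omega (angular velocity) has dimensions [T^-1].
v (velocity) has dimensions [L T^-1].
r (radius) has dimensions [L].

Left side: [L T^-1]
Right side: [L T^-1]

Both sides have the same dimensions, so the equation is dimensionally consistent.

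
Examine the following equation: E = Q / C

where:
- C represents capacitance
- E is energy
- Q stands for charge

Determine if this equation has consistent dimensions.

No

C (capacitance) has dimensions [I^2 L^-2 M^-1 T^4].
E (energy) has dimensions [L^2 M T^-2].
Q (charge) has dimensions [I T].

Left side: [L^2 M T^-2]
Right side: [I^-1 L^2 M T^-3]

The two sides have different dimensions, so the equation is NOT dimensionally consistent.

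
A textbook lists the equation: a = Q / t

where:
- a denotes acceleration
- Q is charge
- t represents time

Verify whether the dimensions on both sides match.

No

a (acceleration) has dimensions [L T^-2].
Q (charge) has dimensions [I T].
t (time) has dimensions [T].

Left side: [L T^-2]
Right side: [I]

The two sides have different dimensions, so the equation is NOT dimensionally consistent.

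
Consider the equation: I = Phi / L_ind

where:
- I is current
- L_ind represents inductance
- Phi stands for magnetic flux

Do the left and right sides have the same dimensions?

Yes

I (current) has dimensions [I].
L_ind (inductance) has dimensions [I^-2 L^2 M T^-2].
Phi (magnetic flux) has dimensions [I^-1 L^2 M T^-2].

Left side: [I]
Right side: [I]

Both sides have the same dimensions, so the equation is dimensionally consistent.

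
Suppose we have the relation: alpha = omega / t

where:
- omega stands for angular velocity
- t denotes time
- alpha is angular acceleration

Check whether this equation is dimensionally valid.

Yes

omega (angular velocity) has dimensions [T^-1].
t (time) has dimensions [T].
alpha (angular acceleration) has dimensions [T^-2].

Left side: [T^-2]
Right side: [T^-2]

Both sides have the same dimensions, so the equation is dimensionally consistent.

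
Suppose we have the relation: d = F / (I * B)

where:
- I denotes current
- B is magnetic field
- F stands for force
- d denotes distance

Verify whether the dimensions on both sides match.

Yes

I (current) has dimensions [I].
B (magnetic field) has dimensions [I^-1 M T^-2].
F (force) has dimensions [L M T^-2].
d (distance) has dimensions [L].

Left side: [L]
Right side: [L]

Both sides have the same dimensions, so the equation is dimensionally consistent.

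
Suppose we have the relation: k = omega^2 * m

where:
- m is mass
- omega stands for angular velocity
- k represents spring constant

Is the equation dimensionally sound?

Yes

m (mass) has dimensions [M].
omega (angular velocity) has dimensions [T^-1].
k (spring constant) has dimensions [M T^-2].

Left side: [M T^-2]
Right side: [M T^-2]

Both sides have the same dimensions, so the equation is dimensionally consistent.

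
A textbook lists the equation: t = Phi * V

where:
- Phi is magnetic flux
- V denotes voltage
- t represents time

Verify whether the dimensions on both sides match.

No

Phi (magnetic flux) has dimensions [I^-1 L^2 M T^-2].
V (voltage) has dimensions [I^-1 L^2 M T^-3].
t (time) has dimensions [T].

Left side: [T]
Right side: [I^-2 L^4 M^2 T^-5]

The two sides have different dimensions, so the equation is NOT dimensionally consistent.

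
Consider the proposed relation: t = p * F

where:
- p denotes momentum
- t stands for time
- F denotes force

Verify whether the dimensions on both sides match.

No

p (momentum) has dimensions [L M T^-1].
t (time) has dimensions [T].
F (force) has dimensions [L M T^-2].

Left side: [T]
Right side: [L^2 M^2 T^-3]

The two sides have different dimensions, so the equation is NOT dimensionally consistent.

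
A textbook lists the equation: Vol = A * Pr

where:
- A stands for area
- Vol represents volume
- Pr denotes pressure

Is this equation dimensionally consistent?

No

A (area) has dimensions [L^2].
Vol (volume) has dimensions [L^3].
Pr (pressure) has dimensions [L^-1 M T^-2].

Left side: [L^3]
Right side: [L M T^-2]

The two sides have different dimensions, so the equation is NOT dimensionally consistent.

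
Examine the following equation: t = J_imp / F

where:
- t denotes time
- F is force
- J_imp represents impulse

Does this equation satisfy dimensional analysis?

Yes

t (time) has dimensions [T].
F (force) has dimensions [L M T^-2].
J_imp (impulse) has dimensions [L M T^-1].

Left side: [T]
Right side: [T]

Both sides have the same dimensions, so the equation is dimensionally consistent.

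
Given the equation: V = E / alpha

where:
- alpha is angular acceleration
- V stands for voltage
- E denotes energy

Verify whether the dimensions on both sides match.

No

alpha (angular acceleration) has dimensions [T^-2].
V (voltage) has dimensions [I^-1 L^2 M T^-3].
E (energy) has dimensions [L^2 M T^-2].

Left side: [I^-1 L^2 M T^-3]
Right side: [L^2 M]

The two sides have different dimensions, so the equation is NOT dimensionally consistent.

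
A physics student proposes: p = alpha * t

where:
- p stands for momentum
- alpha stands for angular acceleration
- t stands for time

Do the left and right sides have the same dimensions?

No

p (momentum) has dimensions [L M T^-1].
alpha (angular acceleration) has dimensions [T^-2].
t (time) has dimensions [T].

Left side: [L M T^-1]
Right side: [T^-1]

The two sides have different dimensions, so the equation is NOT dimensionally consistent.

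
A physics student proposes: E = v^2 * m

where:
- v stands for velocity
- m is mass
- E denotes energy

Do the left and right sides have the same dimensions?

Yes

v (velocity) has dimensions [L T^-1].
m (mass) has dimensions [M].
E (energy) has dimensions [L^2 M T^-2].

Left side: [L^2 M T^-2]
Right side: [L^2 M T^-2]

Both sides have the same dimensions, so the equation is dimensionally consistent.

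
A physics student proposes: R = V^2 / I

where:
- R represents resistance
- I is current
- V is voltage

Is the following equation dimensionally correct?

No

R (resistance) has dimensions [I^-2 L^2 M T^-3].
I (current) has dimensions [I].
V (voltage) has dimensions [I^-1 L^2 M T^-3].

Left side: [I^-2 L^2 M T^-3]
Right side: [I^-3 L^4 M^2 T^-6]

The two sides have different dimensions, so the equation is NOT dimensionally consistent.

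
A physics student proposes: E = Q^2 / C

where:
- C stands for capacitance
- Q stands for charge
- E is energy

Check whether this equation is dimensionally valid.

Yes

C (capacitance) has dimensions [I^2 L^-2 M^-1 T^4].
Q (charge) has dimensions [I T].
E (energy) has dimensions [L^2 M T^-2].

Left side: [L^2 M T^-2]
Right side: [L^2 M T^-2]

Both sides have the same dimensions, so the equation is dimensionally consistent.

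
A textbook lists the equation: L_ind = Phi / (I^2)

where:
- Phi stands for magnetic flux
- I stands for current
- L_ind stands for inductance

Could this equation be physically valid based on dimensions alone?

No

Phi (magnetic flux) has dimensions [I^-1 L^2 M T^-2].
I (current) has dimensions [I].
L_ind (inductance) has dimensions [I^-2 L^2 M T^-2].

Left side: [I^-2 L^2 M T^-2]
Right side: [I^-3 L^2 M T^-2]

The two sides have different dimensions, so the equation is NOT dimensionally consistent.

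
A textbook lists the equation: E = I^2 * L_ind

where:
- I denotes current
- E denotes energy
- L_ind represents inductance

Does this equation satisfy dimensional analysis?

Yes

I (current) has dimensions [I].
E (energy) has dimensions [L^2 M T^-2].
L_ind (inductance) has dimensions [I^-2 L^2 M T^-2].

Left side: [L^2 M T^-2]
Right side: [L^2 M T^-2]

Both sides have the same dimensions, so the equation is dimensionally consistent.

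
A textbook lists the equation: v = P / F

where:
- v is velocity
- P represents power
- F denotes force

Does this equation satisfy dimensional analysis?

Yes

v (velocity) has dimensions [L T^-1].
P (power) has dimensions [L^2 M T^-3].
F (force) has dimensions [L M T^-2].

Left side: [L T^-1]
Right side: [L T^-1]

Both sides have the same dimensions, so the equation is dimensionally consistent.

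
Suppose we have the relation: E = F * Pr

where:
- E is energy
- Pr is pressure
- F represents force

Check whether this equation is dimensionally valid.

No

E (energy) has dimensions [L^2 M T^-2].
Pr (pressure) has dimensions [L^-1 M T^-2].
F (force) has dimensions [L M T^-2].

Left side: [L^2 M T^-2]
Right side: [M^2 T^-4]

The two sides have different dimensions, so the equation is NOT dimensionally consistent.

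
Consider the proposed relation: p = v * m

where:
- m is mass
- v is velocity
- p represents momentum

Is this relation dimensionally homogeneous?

Yes

m (mass) has dimensions [M].
v (velocity) has dimensions [L T^-1].
p (momentum) has dimensions [L M T^-1].

Left side: [L M T^-1]
Right side: [L M T^-1]

Both sides have the same dimensions, so the equation is dimensionally consistent.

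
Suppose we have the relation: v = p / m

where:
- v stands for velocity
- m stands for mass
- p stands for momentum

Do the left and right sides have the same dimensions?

Yes

v (velocity) has dimensions [L T^-1].
m (mass) has dimensions [M].
p (momentum) has dimensions [L M T^-1].

Left side: [L T^-1]
Right side: [L T^-1]

Both sides have the same dimensions, so the equation is dimensionally consistent.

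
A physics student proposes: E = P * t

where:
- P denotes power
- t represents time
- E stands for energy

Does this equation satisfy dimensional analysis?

Yes

P (power) has dimensions [L^2 M T^-3].
t (time) has dimensions [T].
E (energy) has dimensions [L^2 M T^-2].

Left side: [L^2 M T^-2]
Right side: [L^2 M T^-2]

Both sides have the same dimensions, so the equation is dimensionally consistent.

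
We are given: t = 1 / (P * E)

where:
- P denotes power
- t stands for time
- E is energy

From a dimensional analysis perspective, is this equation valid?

No

P (power) has dimensions [L^2 M T^-3].
t (time) has dimensions [T].
E (energy) has dimensions [L^2 M T^-2].

Left side: [T]
Right side: [L^-4 M^-2 T^5]

The two sides have different dimensions, so the equation is NOT dimensionally consistent.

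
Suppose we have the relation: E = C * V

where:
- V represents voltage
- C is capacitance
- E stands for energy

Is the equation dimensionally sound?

No

V (voltage) has dimensions [I^-1 L^2 M T^-3].
C (capacitance) has dimensions [I^2 L^-2 M^-1 T^4].
E (energy) has dimensions [L^2 M T^-2].

Left side: [L^2 M T^-2]
Right side: [I T]

The two sides have different dimensions, so the equation is NOT dimensionally consistent.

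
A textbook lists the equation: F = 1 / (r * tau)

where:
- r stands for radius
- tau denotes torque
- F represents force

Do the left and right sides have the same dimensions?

No

r (radius) has dimensions [L].
tau (torque) has dimensions [L^2 M T^-2].
F (force) has dimensions [L M T^-2].

Left side: [L M T^-2]
Right side: [L^-3 M^-1 T^2]

The two sides have different dimensions, so the equation is NOT dimensionally consistent.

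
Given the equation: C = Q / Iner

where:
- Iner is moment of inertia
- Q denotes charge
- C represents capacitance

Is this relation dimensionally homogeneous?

No

Iner (moment of inertia) has dimensions [L^2 M].
Q (charge) has dimensions [I T].
C (capacitance) has dimensions [I^2 L^-2 M^-1 T^4].

Left side: [I^2 L^-2 M^-1 T^4]
Right side: [I L^-2 M^-1 T]

The two sides have different dimensions, so the equation is NOT dimensionally consistent.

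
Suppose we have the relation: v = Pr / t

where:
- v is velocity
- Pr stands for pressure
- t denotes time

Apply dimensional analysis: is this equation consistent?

No

v (velocity) has dimensions [L T^-1].
Pr (pressure) has dimensions [L^-1 M T^-2].
t (time) has dimensions [T].

Left side: [L T^-1]
Right side: [L^-1 M T^-3]

The two sides have different dimensions, so the equation is NOT dimensionally consistent.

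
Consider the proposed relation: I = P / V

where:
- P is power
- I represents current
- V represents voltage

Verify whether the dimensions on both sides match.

Yes

P (power) has dimensions [L^2 M T^-3].
I (current) has dimensions [I].
V (voltage) has dimensions [I^-1 L^2 M T^-3].

Left side: [I]
Right side: [I]

Both sides have the same dimensions, so the equation is dimensionally consistent.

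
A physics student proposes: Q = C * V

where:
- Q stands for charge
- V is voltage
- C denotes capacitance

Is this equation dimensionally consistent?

Yes

Q (charge) has dimensions [I T].
V (voltage) has dimensions [I^-1 L^2 M T^-3].
C (capacitance) has dimensions [I^2 L^-2 M^-1 T^4].

Left side: [I T]
Right side: [I T]

Both sides have the same dimensions, so the equation is dimensionally consistent.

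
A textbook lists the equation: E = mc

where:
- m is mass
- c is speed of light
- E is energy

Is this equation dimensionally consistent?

No

m (mass) has dimensions [M].
c (speed of light) has dimensions [L T^-1].
E (energy) has dimensions [L^2 M T^-2].

Left side: [L^2 M T^-2]
Right side: [L M T^-1]

The two sides have different dimensions, so the equation is NOT dimensionally consistent.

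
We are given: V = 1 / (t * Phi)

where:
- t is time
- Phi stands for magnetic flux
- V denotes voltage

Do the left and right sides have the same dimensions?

No

t (time) has dimensions [T].
Phi (magnetic flux) has dimensions [I^-1 L^2 M T^-2].
V (voltage) has dimensions [I^-1 L^2 M T^-3].

Left side: [I^-1 L^2 M T^-3]
Right side: [I L^-2 M^-1 T]

The two sides have different dimensions, so the equation is NOT dimensionally consistent.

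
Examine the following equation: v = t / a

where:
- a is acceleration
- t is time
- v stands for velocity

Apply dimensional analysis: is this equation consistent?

No

a (acceleration) has dimensions [L T^-2].
t (time) has dimensions [T].
v (velocity) has dimensions [L T^-1].

Left side: [L T^-1]
Right side: [L^-1 T^3]

The two sides have different dimensions, so the equation is NOT dimensionally consistent.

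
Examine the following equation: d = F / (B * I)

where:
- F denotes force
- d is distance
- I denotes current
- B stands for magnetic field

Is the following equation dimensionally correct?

Yes

F (force) has dimensions [L M T^-2].
d (distance) has dimensions [L].
I (current) has dimensions [I].
B (magnetic field) has dimensions [I^-1 M T^-2].

Left side: [L]
Right side: [L]

Both sides have the same dimensions, so the equation is dimensionally consistent.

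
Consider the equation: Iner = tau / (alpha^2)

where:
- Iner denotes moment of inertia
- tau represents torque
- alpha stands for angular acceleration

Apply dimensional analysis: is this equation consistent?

No

Iner (moment of inertia) has dimensions [L^2 M].
tau (torque) has dimensions [L^2 M T^-2].
alpha (angular acceleration) has dimensions [T^-2].

Left side: [L^2 M]
Right side: [L^2 M T^2]

The two sides have different dimensions, so the equation is NOT dimensionally consistent.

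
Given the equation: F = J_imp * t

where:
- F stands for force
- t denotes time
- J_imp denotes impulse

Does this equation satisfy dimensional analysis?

No

F (force) has dimensions [L M T^-2].
t (time) has dimensions [T].
J_imp (impulse) has dimensions [L M T^-1].

Left side: [L M T^-2]
Right side: [L M]

The two sides have different dimensions, so the equation is NOT dimensionally consistent.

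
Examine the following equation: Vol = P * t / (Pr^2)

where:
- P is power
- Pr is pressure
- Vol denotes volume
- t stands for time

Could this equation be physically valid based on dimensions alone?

No

P (power) has dimensions [L^2 M T^-3].
Pr (pressure) has dimensions [L^-1 M T^-2].
Vol (volume) has dimensions [L^3].
t (time) has dimensions [T].

Left side: [L^3]
Right side: [L^4 M^-1 T^2]

The two sides have different dimensions, so the equation is NOT dimensionally consistent.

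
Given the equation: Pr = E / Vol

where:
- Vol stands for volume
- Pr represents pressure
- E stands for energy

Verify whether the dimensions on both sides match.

Yes

Vol (volume) has dimensions [L^3].
Pr (pressure) has dimensions [L^-1 M T^-2].
E (energy) has dimensions [L^2 M T^-2].

Left side: [L^-1 M T^-2]
Right side: [L^-1 M T^-2]

Both sides have the same dimensions, so the equation is dimensionally consistent.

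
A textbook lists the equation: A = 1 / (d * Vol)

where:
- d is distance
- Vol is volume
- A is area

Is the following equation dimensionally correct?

No

d (distance) has dimensions [L].
Vol (volume) has dimensions [L^3].
A (area) has dimensions [L^2].

Left side: [L^2]
Right side: [L^-4]

The two sides have different dimensions, so the equation is NOT dimensionally consistent.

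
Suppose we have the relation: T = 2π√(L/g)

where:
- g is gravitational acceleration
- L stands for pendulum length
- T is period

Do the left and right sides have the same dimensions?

Yes

g (gravitational acceleration) has dimensions [L T^-2].
L (pendulum length) has dimensions [L].
T (period) has dimensions [T].

Left side: [T]
Right side: [T]

Both sides have the same dimensions, so the equation is dimensionally consistent.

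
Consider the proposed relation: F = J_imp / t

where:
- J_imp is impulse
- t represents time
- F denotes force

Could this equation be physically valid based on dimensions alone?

Yes

J_imp (impulse) has dimensions [L M T^-1].
t (time) has dimensions [T].
F (force) has dimensions [L M T^-2].

Left side: [L M T^-2]
Right side: [L M T^-2]

Both sides have the same dimensions, so the equation is dimensionally consistent.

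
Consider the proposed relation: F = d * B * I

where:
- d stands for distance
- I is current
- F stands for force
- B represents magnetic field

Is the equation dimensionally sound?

Yes

d (distance) has dimensions [L].
I (current) has dimensions [I].
F (force) has dimensions [L M T^-2].
B (magnetic field) has dimensions [I^-1 M T^-2].

Left side: [L M T^-2]
Right side: [L M T^-2]

Both sides have the same dimensions, so the equation is dimensionally consistent.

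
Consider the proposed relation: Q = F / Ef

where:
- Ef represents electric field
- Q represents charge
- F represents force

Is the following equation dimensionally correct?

Yes

Ef (electric field) has dimensions [I^-1 L M T^-3].
Q (charge) has dimensions [I T].
F (force) has dimensions [L M T^-2].

Left side: [I T]
Right side: [I T]

Both sides have the same dimensions, so the equation is dimensionally consistent.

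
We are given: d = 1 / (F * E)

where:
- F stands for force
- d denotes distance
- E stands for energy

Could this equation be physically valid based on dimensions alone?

No

F (force) has dimensions [L M T^-2].
d (distance) has dimensions [L].
E (energy) has dimensions [L^2 M T^-2].

Left side: [L]
Right side: [L^-3 M^-2 T^4]

The two sides have different dimensions, so the equation is NOT dimensionally consistent.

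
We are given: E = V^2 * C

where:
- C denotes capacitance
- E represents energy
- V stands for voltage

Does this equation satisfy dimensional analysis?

Yes

C (capacitance) has dimensions [I^2 L^-2 M^-1 T^4].
E (energy) has dimensions [L^2 M T^-2].
V (voltage) has dimensions [I^-1 L^2 M T^-3].

Left side: [L^2 M T^-2]
Right side: [L^2 M T^-2]

Both sides have the same dimensions, so the equation is dimensionally consistent.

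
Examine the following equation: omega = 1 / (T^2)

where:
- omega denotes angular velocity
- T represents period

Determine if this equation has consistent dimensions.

No

omega (angular velocity) has dimensions [T^-1].
T (period) has dimensions [T].

Left side: [T^-1]
Right side: [T^-2]

The two sides have different dimensions, so the equation is NOT dimensionally consistent.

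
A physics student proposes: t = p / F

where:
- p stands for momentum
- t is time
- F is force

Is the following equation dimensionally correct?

Yes

p (momentum) has dimensions [L M T^-1].
t (time) has dimensions [T].
F (force) has dimensions [L M T^-2].

Left side: [T]
Right side: [T]

Both sides have the same dimensions, so the equation is dimensionally consistent.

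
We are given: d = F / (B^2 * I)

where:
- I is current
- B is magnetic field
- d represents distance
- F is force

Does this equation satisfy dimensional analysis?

No

I (current) has dimensions [I].
B (magnetic field) has dimensions [I^-1 M T^-2].
d (distance) has dimensions [L].
F (force) has dimensions [L M T^-2].

Left side: [L]
Right side: [I L M^-1 T^2]

The two sides have different dimensions, so the equation is NOT dimensionally consistent.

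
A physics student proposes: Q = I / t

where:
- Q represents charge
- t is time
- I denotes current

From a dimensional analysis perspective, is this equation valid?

No

Q (charge) has dimensions [I T].
t (time) has dimensions [T].
I (current) has dimensions [I].

Left side: [I T]
Right side: [I T^-1]

The two sides have different dimensions, so the equation is NOT dimensionally consistent.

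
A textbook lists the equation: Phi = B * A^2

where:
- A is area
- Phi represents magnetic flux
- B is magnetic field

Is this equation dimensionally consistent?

No

A (area) has dimensions [L^2].
Phi (magnetic flux) has dimensions [I^-1 L^2 M T^-2].
B (magnetic field) has dimensions [I^-1 M T^-2].

Left side: [I^-1 L^2 M T^-2]
Right side: [I^-1 L^4 M T^-2]

The two sides have different dimensions, so the equation is NOT dimensionally consistent.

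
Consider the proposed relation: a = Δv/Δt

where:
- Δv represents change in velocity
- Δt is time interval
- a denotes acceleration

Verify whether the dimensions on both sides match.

Yes

Δv (change in velocity) has dimensions [L T^-1].
Δt (time interval) has dimensions [T].
a (acceleration) has dimensions [L T^-2].

Left side: [L T^-2]
Right side: [L T^-2]

Both sides have the same dimensions, so the equation is dimensionally consistent.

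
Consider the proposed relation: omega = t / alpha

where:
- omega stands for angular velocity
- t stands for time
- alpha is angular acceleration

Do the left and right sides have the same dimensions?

No

omega (angular velocity) has dimensions [T^-1].
t (time) has dimensions [T].
alpha (angular acceleration) has dimensions [T^-2].

Left side: [T^-1]
Right side: [T^3]

The two sides have different dimensions, so the equation is NOT dimensionally consistent.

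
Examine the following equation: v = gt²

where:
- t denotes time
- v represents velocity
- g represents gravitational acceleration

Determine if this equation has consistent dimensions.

No

t (time) has dimensions [T].
v (velocity) has dimensions [L T^-1].
g (gravitational acceleration) has dimensions [L T^-2].

Left side: [L T^-1]
Right side: [L]

The two sides have different dimensions, so the equation is NOT dimensionally consistent.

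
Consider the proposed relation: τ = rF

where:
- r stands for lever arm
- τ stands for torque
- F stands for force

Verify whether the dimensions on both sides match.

Yes

r (lever arm) has dimensions [L].
τ (torque) has dimensions [L^2 M T^-2].
F (force) has dimensions [L M T^-2].

Left side: [L^2 M T^-2]
Right side: [L^2 M T^-2]

Both sides have the same dimensions, so the equation is dimensionally consistent.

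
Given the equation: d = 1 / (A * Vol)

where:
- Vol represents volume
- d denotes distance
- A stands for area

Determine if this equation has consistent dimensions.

No

Vol (volume) has dimensions [L^3].
d (distance) has dimensions [L].
A (area) has dimensions [L^2].

Left side: [L]
Right side: [L^-5]

The two sides have different dimensions, so the equation is NOT dimensionally consistent.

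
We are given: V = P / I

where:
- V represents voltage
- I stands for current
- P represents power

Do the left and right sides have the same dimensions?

Yes

V (voltage) has dimensions [I^-1 L^2 M T^-3].
I (current) has dimensions [I].
P (power) has dimensions [L^2 M T^-3].

Left side: [I^-1 L^2 M T^-3]
Right side: [I^-1 L^2 M T^-3]

Both sides have the same dimensions, so the equation is dimensionally consistent.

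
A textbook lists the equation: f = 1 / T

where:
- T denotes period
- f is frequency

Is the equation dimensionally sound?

Yes

T (period) has dimensions [T].
f (frequency) has dimensions [T^-1].

Left side: [T^-1]
Right side: [T^-1]

Both sides have the same dimensions, so the equation is dimensionally consistent.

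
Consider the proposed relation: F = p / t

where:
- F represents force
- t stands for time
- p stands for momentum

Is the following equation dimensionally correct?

Yes

F (force) has dimensions [L M T^-2].
t (time) has dimensions [T].
p (momentum) has dimensions [L M T^-1].

Left side: [L M T^-2]
Right side: [L M T^-2]

Both sides have the same dimensions, so the equation is dimensionally consistent.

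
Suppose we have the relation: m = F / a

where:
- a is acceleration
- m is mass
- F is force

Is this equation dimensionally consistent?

Yes

a (acceleration) has dimensions [L T^-2].
m (mass) has dimensions [M].
F (force) has dimensions [L M T^-2].

Left side: [M]
Right side: [M]

Both sides have the same dimensions, so the equation is dimensionally consistent.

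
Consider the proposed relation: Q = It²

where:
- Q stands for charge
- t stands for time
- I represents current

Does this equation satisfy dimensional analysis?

No

Q (charge) has dimensions [I T].
t (time) has dimensions [T].
I (current) has dimensions [I].

Left side: [I T]
Right side: [I T^2]

The two sides have different dimensions, so the equation is NOT dimensionally consistent.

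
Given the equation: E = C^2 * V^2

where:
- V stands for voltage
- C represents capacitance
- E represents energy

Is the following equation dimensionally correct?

No

V (voltage) has dimensions [I^-1 L^2 M T^-3].
C (capacitance) has dimensions [I^2 L^-2 M^-1 T^4].
E (energy) has dimensions [L^2 M T^-2].

Left side: [L^2 M T^-2]
Right side: [I^2 T^2]

The two sides have different dimensions, so the equation is NOT dimensionally consistent.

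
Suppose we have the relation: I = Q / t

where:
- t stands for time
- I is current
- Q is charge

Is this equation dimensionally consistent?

Yes

t (time) has dimensions [T].
I (current) has dimensions [I].
Q (charge) has dimensions [I T].

Left side: [I]
Right side: [I]

Both sides have the same dimensions, so the equation is dimensionally consistent.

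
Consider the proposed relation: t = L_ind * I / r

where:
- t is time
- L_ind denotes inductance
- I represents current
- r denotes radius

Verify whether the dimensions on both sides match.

No

t (time) has dimensions [T].
L_ind (inductance) has dimensions [I^-2 L^2 M T^-2].
I (current) has dimensions [I].
r (radius) has dimensions [L].

Left side: [T]
Right side: [I^-1 L M T^-2]

The two sides have different dimensions, so the equation is NOT dimensionally consistent.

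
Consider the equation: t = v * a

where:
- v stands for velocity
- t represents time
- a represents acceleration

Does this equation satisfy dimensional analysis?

No

v (velocity) has dimensions [L T^-1].
t (time) has dimensions [T].
a (acceleration) has dimensions [L T^-2].

Left side: [T]
Right side: [L^2 T^-3]

The two sides have different dimensions, so the equation is NOT dimensionally consistent.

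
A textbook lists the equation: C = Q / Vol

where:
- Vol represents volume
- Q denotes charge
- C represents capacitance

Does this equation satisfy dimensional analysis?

No

Vol (volume) has dimensions [L^3].
Q (charge) has dimensions [I T].
C (capacitance) has dimensions [I^2 L^-2 M^-1 T^4].

Left side: [I^2 L^-2 M^-1 T^4]
Right side: [I L^-3 T]

The two sides have different dimensions, so the equation is NOT dimensionally consistent.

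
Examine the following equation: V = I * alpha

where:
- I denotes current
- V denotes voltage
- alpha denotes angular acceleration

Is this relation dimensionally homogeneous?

No

I (current) has dimensions [I].
V (voltage) has dimensions [I^-1 L^2 M T^-3].
alpha (angular acceleration) has dimensions [T^-2].

Left side: [I^-1 L^2 M T^-3]
Right side: [I T^-2]

The two sides have different dimensions, so the equation is NOT dimensionally consistent.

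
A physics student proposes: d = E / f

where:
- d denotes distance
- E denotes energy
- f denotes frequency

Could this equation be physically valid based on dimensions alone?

No

d (distance) has dimensions [L].
E (energy) has dimensions [L^2 M T^-2].
f (frequency) has dimensions [T^-1].

Left side: [L]
Right side: [L^2 M T^-1]

The two sides have different dimensions, so the equation is NOT dimensionally consistent.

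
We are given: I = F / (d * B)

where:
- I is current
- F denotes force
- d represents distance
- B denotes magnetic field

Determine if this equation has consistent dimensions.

Yes

I (current) has dimensions [I].
F (force) has dimensions [L M T^-2].
d (distance) has dimensions [L].
B (magnetic field) has dimensions [I^-1 M T^-2].

Left side: [I]
Right side: [I]

Both sides have the same dimensions, so the equation is dimensionally consistent.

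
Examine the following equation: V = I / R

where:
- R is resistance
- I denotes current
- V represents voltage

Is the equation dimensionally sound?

No

R (resistance) has dimensions [I^-2 L^2 M T^-3].
I (current) has dimensions [I].
V (voltage) has dimensions [I^-1 L^2 M T^-3].

Left side: [I^-1 L^2 M T^-3]
Right side: [I^3 L^-2 M^-1 T^3]

The two sides have different dimensions, so the equation is NOT dimensionally consistent.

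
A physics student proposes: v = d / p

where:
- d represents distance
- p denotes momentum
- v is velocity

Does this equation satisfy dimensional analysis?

No

d (distance) has dimensions [L].
p (momentum) has dimensions [L M T^-1].
v (velocity) has dimensions [L T^-1].

Left side: [L T^-1]
Right side: [M^-1 T]

The two sides have different dimensions, so the equation is NOT dimensionally consistent.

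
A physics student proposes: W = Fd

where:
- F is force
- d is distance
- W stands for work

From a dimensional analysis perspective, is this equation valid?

Yes

F (force) has dimensions [L M T^-2].
d (distance) has dimensions [L].
W (work) has dimensions [L^2 M T^-2].

Left side: [L^2 M T^-2]
Right side: [L^2 M T^-2]

Both sides have the same dimensions, so the equation is dimensionally consistent.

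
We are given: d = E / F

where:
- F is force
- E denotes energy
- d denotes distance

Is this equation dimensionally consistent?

Yes

F (force) has dimensions [L M T^-2].
E (energy) has dimensions [L^2 M T^-2].
d (distance) has dimensions [L].

Left side: [L]
Right side: [L]

Both sides have the same dimensions, so the equation is dimensionally consistent.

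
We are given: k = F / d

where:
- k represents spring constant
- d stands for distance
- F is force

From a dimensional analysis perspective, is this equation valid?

Yes

k (spring constant) has dimensions [M T^-2].
d (distance) has dimensions [L].
F (force) has dimensions [L M T^-2].

Left side: [M T^-2]
Right side: [M T^-2]

Both sides have the same dimensions, so the equation is dimensionally consistent.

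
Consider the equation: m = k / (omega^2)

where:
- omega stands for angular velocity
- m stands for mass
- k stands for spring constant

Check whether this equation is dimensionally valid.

Yes

omega (angular velocity) has dimensions [T^-1].
m (mass) has dimensions [M].
k (spring constant) has dimensions [M T^-2].

Left side: [M]
Right side: [M]

Both sides have the same dimensions, so the equation is dimensionally consistent.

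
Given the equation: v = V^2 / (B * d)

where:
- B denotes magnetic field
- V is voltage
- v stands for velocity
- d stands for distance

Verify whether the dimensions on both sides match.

No

B (magnetic field) has dimensions [I^-1 M T^-2].
V (voltage) has dimensions [I^-1 L^2 M T^-3].
v (velocity) has dimensions [L T^-1].
d (distance) has dimensions [L].

Left side: [L T^-1]
Right side: [I^-1 L^3 M T^-4]

The two sides have different dimensions, so the equation is NOT dimensionally consistent.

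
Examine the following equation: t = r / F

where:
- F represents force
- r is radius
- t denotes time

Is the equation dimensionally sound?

No

F (force) has dimensions [L M T^-2].
r (radius) has dimensions [L].
t (time) has dimensions [T].

Left side: [T]
Right side: [M^-1 T^2]

The two sides have different dimensions, so the equation is NOT dimensionally consistent.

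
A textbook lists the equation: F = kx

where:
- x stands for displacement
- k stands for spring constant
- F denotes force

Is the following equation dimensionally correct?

Yes

x (displacement) has dimensions [L].
k (spring constant) has dimensions [M T^-2].
F (force) has dimensions [L M T^-2].

Left side: [L M T^-2]
Right side: [L M T^-2]

Both sides have the same dimensions, so the equation is dimensionally consistent.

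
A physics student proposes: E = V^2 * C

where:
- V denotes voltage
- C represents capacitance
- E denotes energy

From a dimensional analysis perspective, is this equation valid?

Yes

V (voltage) has dimensions [I^-1 L^2 M T^-3].
C (capacitance) has dimensions [I^2 L^-2 M^-1 T^4].
E (energy) has dimensions [L^2 M T^-2].

Left side: [L^2 M T^-2]
Right side: [L^2 M T^-2]

Both sides have the same dimensions, so the equation is dimensionally consistent.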